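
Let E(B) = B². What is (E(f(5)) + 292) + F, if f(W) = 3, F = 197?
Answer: 498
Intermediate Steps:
(E(f(5)) + 292) + F = (3² + 292) + 197 = (9 + 292) + 197 = 301 + 197 = 498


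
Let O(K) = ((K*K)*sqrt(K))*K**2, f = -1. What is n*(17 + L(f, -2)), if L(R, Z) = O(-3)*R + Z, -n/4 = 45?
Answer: -2700 + 14580*I*sqrt(3) ≈ -2700.0 + 25253.0*I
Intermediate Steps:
O(K) = K**(9/2) (O(K) = (K**2*sqrt(K))*K**2 = K**(5/2)*K**2 = K**(9/2))
n = -180 (n = -4*45 = -180)
L(R, Z) = Z + 81*I*R*sqrt(3) (L(R, Z) = (-3)**(9/2)*R + Z = (81*I*sqrt(3))*R + Z = 81*I*R*sqrt(3) + Z = Z + 81*I*R*sqrt(3))
n*(17 + L(f, -2)) = -180*(17 + (-2 + 81*I*(-1)*sqrt(3))) = -180*(17 + (-2 - 81*I*sqrt(3))) = -180*(15 - 81*I*sqrt(3)) = -2700 + 14580*I*sqrt(3)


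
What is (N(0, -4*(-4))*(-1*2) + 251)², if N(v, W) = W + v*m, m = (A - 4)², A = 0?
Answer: 47961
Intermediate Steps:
m = 16 (m = (0 - 4)² = (-4)² = 16)
N(v, W) = W + 16*v (N(v, W) = W + v*16 = W + 16*v)
(N(0, -4*(-4))*(-1*2) + 251)² = ((-4*(-4) + 16*0)*(-1*2) + 251)² = ((16 + 0)*(-2) + 251)² = (16*(-2) + 251)² = (-32 + 251)² = 219² = 47961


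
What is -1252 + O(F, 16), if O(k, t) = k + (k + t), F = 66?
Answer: -1104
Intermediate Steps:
O(k, t) = t + 2*k
-1252 + O(F, 16) = -1252 + (16 + 2*66) = -1252 + (16 + 132) = -1252 + 148 = -1104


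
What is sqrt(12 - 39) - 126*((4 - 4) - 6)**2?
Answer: -4536 + 3*I*sqrt(3) ≈ -4536.0 + 5.1962*I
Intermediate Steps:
sqrt(12 - 39) - 126*((4 - 4) - 6)**2 = sqrt(-27) - 126*(0 - 6)**2 = 3*I*sqrt(3) - 126*(-6)**2 = 3*I*sqrt(3) - 126*36 = 3*I*sqrt(3) - 4536 = -4536 + 3*I*sqrt(3)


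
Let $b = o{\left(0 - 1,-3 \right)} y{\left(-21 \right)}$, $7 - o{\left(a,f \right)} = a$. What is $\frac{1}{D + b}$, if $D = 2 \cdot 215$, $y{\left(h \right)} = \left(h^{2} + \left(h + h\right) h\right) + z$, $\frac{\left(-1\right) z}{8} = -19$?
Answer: $\frac{1}{12230} \approx 8.1766 \cdot 10^{-5}$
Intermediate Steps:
$z = 152$ ($z = \left(-8\right) \left(-19\right) = 152$)
$o{\left(a,f \right)} = 7 - a$
$y{\left(h \right)} = 152 + 3 h^{2}$ ($y{\left(h \right)} = \left(h^{2} + \left(h + h\right) h\right) + 152 = \left(h^{2} + 2 h h\right) + 152 = \left(h^{2} + 2 h^{2}\right) + 152 = 3 h^{2} + 152 = 152 + 3 h^{2}$)
$D = 430$
$b = 11800$ ($b = \left(7 - \left(0 - 1\right)\right) \left(152 + 3 \left(-21\right)^{2}\right) = \left(7 - -1\right) \left(152 + 3 \cdot 441\right) = \left(7 + 1\right) \left(152 + 1323\right) = 8 \cdot 1475 = 11800$)
$\frac{1}{D + b} = \frac{1}{430 + 11800} = \frac{1}{12230}$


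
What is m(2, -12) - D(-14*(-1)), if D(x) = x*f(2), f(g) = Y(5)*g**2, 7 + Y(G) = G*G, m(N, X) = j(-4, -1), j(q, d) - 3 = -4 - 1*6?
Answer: -1015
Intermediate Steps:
j(q, d) = -7 (j(q, d) = 3 + (-4 - 1*6) = 3 + (-4 - 6) = 3 - 10 = -7)
m(N, X) = -7
Y(G) = -7 + G**2 (Y(G) = -7 + G*G = -7 + G**2)
f(g) = 18*g**2 (f(g) = (-7 + 5**2)*g**2 = (-7 + 25)*g**2 = 18*g**2)
D(x) = 72*x (D(x) = x*(18*2**2) = x*(18*4) = x*72 = 72*x)
m(2, -12) - D(-14*(-1)) = -7 - 72*(-14*(-1)) = -7 - 72*14 = -7 - 1*1008 = -7 - 1008 = -1015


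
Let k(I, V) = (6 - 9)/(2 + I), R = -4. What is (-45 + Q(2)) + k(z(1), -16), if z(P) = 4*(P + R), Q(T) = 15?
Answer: -297/10 ≈ -29.700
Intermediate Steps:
z(P) = -16 + 4*P (z(P) = 4*(P - 4) = 4*(-4 + P) = -16 + 4*P)
k(I, V) = -3/(2 + I)
(-45 + Q(2)) + k(z(1), -16) = (-45 + 15) - 3/(2 + (-16 + 4*1)) = -30 - 3/(2 + (-16 + 4)) = -30 - 3/(2 - 12) = -30 - 3/(-10) = -30 - 3*(-⅒) = -30 + 3/10 = -297/10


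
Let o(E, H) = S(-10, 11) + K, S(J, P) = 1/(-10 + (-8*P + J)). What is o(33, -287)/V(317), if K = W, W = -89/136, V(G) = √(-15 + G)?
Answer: -2437*√302/1108944 ≈ -0.038190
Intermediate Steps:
W = -89/136 (W = -89*1/136 = -89/136 ≈ -0.65441)
S(J, P) = 1/(-10 + J - 8*P) (S(J, P) = 1/(-10 + (J - 8*P)) = 1/(-10 + J - 8*P))
K = -89/136 ≈ -0.65441
o(E, H) = -2437/3672 (o(E, H) = 1/(-10 - 10 - 8*11) - 89/136 = 1/(-10 - 10 - 88) - 89/136 = 1/(-108) - 89/136 = -1/108 - 89/136 = -2437/3672)
o(33, -287)/V(317) = -2437/(3672*√(-15 + 317)) = -2437*√302/302/3672 = -2437*√302/1108944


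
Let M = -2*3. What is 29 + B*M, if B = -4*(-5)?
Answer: -91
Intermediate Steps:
M = -6
B = 20
29 + B*M = 29 + 20*(-6) = 29 - 120 = -91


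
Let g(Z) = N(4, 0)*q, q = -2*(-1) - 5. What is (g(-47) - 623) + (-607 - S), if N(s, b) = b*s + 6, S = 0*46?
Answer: -1248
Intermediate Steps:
S = 0
q = -3 (q = 2 - 5 = -3)
N(s, b) = 6 + b*s
g(Z) = -18 (g(Z) = (6 + 0*4)*(-3) = (6 + 0)*(-3) = 6*(-3) = -18)
(g(-47) - 623) + (-607 - S) = (-18 - 623) + (-607 - 1*0) = -641 + (-607 + 0) = -641 - 607 = -1248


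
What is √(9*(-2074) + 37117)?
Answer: √18451 ≈ 135.83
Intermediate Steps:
√(9*(-2074) + 37117) = √(-18666 + 37117) = √18451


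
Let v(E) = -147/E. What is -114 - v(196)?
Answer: -453/4 ≈ -113.25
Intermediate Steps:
-114 - v(196) = -114 - (-147)/196 = -114 - 1*(-3/4) = -114 + 3/4 = -453/4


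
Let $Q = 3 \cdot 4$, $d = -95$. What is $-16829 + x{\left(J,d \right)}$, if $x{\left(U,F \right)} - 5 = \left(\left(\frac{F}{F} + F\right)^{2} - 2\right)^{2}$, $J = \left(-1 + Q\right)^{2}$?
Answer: $78022732$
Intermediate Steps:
$Q = 12$
$J = 121$ ($J = \left(-1 + 12\right)^{2} = 11^{2} = 121$)
$x{\left(U,F \right)} = 5 + \left(-2 + \left(1 + F\right)^{2}\right)^{2}$ ($x{\left(U,F \right)} = 5 + \left(\left(\frac{F}{F} + F\right)^{2} - 2\right)^{2} = 5 + \left(\left(1 + F\right)^{2} - 2\right)^{2} = 5 + \left(-2 + \left(1 + F\right)^{2}\right)^{2}$)
$-16829 + x{\left(J,d \right)} = -16829 + \left(5 + \left(-2 + \left(1 - 95\right)^{2}\right)^{2}\right) = -16829 + \left(5 + \left(-2 + \left(-94\right)^{2}\right)^{2}\right) = -16829 + \left(5 + \left(-2 + 8836\right)^{2}\right) = -16829 + \left(5 + 8834^{2}\right) = -16829 + \left(5 + 78039556\right) = -16829 + 78039561 = 78022732$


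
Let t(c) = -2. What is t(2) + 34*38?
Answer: 1290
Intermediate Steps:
t(2) + 34*38 = -2 + 34*38 = -2 + 1292 = 1290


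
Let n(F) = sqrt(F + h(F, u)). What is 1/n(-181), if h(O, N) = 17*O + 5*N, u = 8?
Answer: -I*sqrt(3218)/3218 ≈ -0.017628*I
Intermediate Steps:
h(O, N) = 5*N + 17*O
n(F) = sqrt(40 + 18*F) (n(F) = sqrt(F + (5*8 + 17*F)) = sqrt(F + (40 + 17*F)) = sqrt(40 + 18*F))
1/n(-181) = 1/(sqrt(40 + 18*(-181))) = 1/(sqrt(40 - 3258)) = 1/(sqrt(-3218)) = 1/(I*sqrt(3218)) = -I*sqrt(3218)/3218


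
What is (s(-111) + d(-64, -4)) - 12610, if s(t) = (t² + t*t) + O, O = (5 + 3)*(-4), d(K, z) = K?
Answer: 11936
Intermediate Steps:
O = -32 (O = 8*(-4) = -32)
s(t) = -32 + 2*t² (s(t) = (t² + t*t) - 32 = (t² + t²) - 32 = 2*t² - 32 = -32 + 2*t²)
(s(-111) + d(-64, -4)) - 12610 = ((-32 + 2*(-111)²) - 64) - 12610 = ((-32 + 2*12321) - 64) - 12610 = ((-32 + 24642) - 64) - 12610 = (24610 - 64) - 12610 = 24546 - 12610 = 11936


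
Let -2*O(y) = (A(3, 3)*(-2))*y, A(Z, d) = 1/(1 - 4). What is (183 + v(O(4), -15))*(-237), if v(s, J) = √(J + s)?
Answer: -43371 - 553*I*√3 ≈ -43371.0 - 957.82*I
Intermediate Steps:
A(Z, d) = -⅓ (A(Z, d) = 1/(-3) = -⅓)
O(y) = -y/3 (O(y) = -(-⅓*(-2))*y/2 = -y/3)
(183 + v(O(4), -15))*(-237) = (183 + √(-15 - ⅓*4))*(-237) = (183 + √(-15 - 4/3))*(-237) = (183 + √(-49/3))*(-237) = (183 + 7*I*√3/3)*(-237) = -43371 - 553*I*√3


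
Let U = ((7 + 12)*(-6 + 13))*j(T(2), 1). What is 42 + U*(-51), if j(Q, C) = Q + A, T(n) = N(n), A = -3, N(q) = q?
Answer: 6825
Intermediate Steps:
T(n) = n
j(Q, C) = -3 + Q (j(Q, C) = Q - 3 = -3 + Q)
U = -133 (U = ((7 + 12)*(-6 + 13))*(-3 + 2) = (19*7)*(-1) = 133*(-1) = -133)
42 + U*(-51) = 42 - 133*(-51) = 42 + 6783 = 6825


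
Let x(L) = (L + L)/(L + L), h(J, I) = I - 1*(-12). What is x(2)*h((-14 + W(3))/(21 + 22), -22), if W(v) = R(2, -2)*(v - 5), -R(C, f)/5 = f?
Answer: -10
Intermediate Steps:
R(C, f) = -5*f
W(v) = -50 + 10*v (W(v) = (-5*(-2))*(v - 5) = 10*(-5 + v) = -50 + 10*v)
h(J, I) = 12 + I (h(J, I) = I + 12 = 12 + I)
x(L) = 1 (x(L) = (2*L)/((2*L)) = (2*L)*(1/(2*L)) = 1)
x(2)*h((-14 + W(3))/(21 + 22), -22) = 1*(12 - 22) = 1*(-10) = -10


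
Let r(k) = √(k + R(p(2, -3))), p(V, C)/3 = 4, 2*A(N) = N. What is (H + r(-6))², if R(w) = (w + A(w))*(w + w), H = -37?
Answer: (37 - √426)² ≈ 267.66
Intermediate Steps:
A(N) = N/2
p(V, C) = 12 (p(V, C) = 3*4 = 12)
R(w) = 3*w² (R(w) = (w + w/2)*(w + w) = (3*w/2)*(2*w) = 3*w²)
r(k) = √(432 + k) (r(k) = √(k + 3*12²) = √(k + 3*144) = √(k + 432) = √(432 + k))
(H + r(-6))² = (-37 + √(432 - 6))² = (-37 + √426)²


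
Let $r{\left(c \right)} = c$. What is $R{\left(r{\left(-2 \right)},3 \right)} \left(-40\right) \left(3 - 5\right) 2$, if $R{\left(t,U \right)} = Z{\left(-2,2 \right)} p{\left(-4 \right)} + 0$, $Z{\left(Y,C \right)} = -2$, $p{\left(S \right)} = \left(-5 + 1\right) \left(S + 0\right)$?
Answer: $-5120$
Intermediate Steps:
$p{\left(S \right)} = - 4 S$
$R{\left(t,U \right)} = -32$ ($R{\left(t,U \right)} = - 2 \left(\left(-4\right) \left(-4\right)\right) + 0 = \left(-2\right) 16 + 0 = -32 + 0 = -32$)
$R{\left(r{\left(-2 \right)},3 \right)} \left(-40\right) \left(3 - 5\right) 2 = \left(-32\right) \left(-40\right) \left(3 - 5\right) 2 = 1280 \left(\left(-2\right) 2\right) = 1280 \left(-4\right) = -5120$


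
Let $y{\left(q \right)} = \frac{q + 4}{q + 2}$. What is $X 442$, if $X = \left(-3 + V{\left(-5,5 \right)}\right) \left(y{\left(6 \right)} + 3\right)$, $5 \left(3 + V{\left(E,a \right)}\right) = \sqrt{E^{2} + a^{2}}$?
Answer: $-11271 + \frac{3757 \sqrt{2}}{2} \approx -8614.4$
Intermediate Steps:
$V{\left(E,a \right)} = -3 + \frac{\sqrt{E^{2} + a^{2}}}{5}$
$y{\left(q \right)} = \frac{4 + q}{2 + q}$
$X = - \frac{51}{2} + \frac{17 \sqrt{2}}{4}$ ($X = \left(-3 - \left(3 - \frac{\sqrt{\left(-5\right)^{2} + 5^{2}}}{5}\right)\right) \left(\frac{4 + 6}{2 + 6} + 3\right) = \left(-3 - \left(3 - \frac{\sqrt{25 + 25}}{5}\right)\right) \left(\frac{1}{8} \cdot 10 + 3\right) = \left(-3 - \left(3 - \frac{\sqrt{50}}{5}\right)\right) \left(\frac{1}{8} \cdot 10 + 3\right) = \left(-3 - \left(3 - \frac{5 \sqrt{2}}{5}\right)\right) \left(\frac{5}{4} + 3\right) = \left(-3 - \left(3 - \sqrt{2}\right)\right) \frac{17}{4} = \left(-6 + \sqrt{2}\right) \frac{17}{4} = - \frac{51}{2} + \frac{17 \sqrt{2}}{4} \approx -19.49$)
$X 442 = \left(- \frac{51}{2} + \frac{17 \sqrt{2}}{4}\right) 442 = -11271 + \frac{3757 \sqrt{2}}{2}$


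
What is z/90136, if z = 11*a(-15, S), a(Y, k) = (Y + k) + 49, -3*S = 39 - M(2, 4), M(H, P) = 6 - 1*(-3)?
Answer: 33/11267 ≈ 0.0029289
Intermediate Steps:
M(H, P) = 9 (M(H, P) = 6 + 3 = 9)
S = -10 (S = -(39 - 1*9)/3 = -(39 - 9)/3 = -⅓*30 = -10)
a(Y, k) = 49 + Y + k
z = 264 (z = 11*(49 - 15 - 10) = 11*24 = 264)
z/90136 = 264/90136 = 264*(1/90136) = 33/11267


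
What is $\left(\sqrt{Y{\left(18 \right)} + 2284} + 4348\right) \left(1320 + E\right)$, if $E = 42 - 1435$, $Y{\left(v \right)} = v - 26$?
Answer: $-317404 - 146 \sqrt{569} \approx -3.2089 \cdot 10^{5}$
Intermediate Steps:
$Y{\left(v \right)} = -26 + v$ ($Y{\left(v \right)} = v - 26 = -26 + v$)
$E = -1393$ ($E = 42 - 1435 = -1393$)
$\left(\sqrt{Y{\left(18 \right)} + 2284} + 4348\right) \left(1320 + E\right) = \left(\sqrt{\left(-26 + 18\right) + 2284} + 4348\right) \left(1320 - 1393\right) = \left(\sqrt{-8 + 2284} + 4348\right) \left(-73\right) = \left(\sqrt{2276} + 4348\right) \left(-73\right) = \left(2 \sqrt{569} + 4348\right) \left(-73\right) = \left(4348 + 2 \sqrt{569}\right) \left(-73\right) = -317404 - 146 \sqrt{569}$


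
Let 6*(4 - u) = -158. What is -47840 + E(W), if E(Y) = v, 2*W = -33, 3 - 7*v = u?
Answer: -1004722/21 ≈ -47844.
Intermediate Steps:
u = 91/3 (u = 4 - ⅙*(-158) = 4 + 79/3 = 91/3 ≈ 30.333)
v = -82/21 (v = 3/7 - ⅐*91/3 = 3/7 - 13/3 = -82/21 ≈ -3.9048)
W = -33/2 (W = (½)*(-33) = -33/2 ≈ -16.500)
E(Y) = -82/21
-47840 + E(W) = -47840 - 82/21 = -1004722/21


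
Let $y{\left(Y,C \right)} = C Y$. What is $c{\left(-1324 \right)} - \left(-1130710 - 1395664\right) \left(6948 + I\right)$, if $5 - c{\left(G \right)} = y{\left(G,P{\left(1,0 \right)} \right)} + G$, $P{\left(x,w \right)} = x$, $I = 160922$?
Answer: $424102406033$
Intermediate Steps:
$c{\left(G \right)} = 5 - 2 G$ ($c{\left(G \right)} = 5 - \left(1 G + G\right) = 5 - \left(G + G\right) = 5 - 2 G$)
$c{\left(-1324 \right)} - \left(-1130710 - 1395664\right) \left(6948 + I\right) = \left(5 - -2648\right) - \left(-1130710 - 1395664\right) \left(6948 + 160922\right) = \left(5 + 2648\right) - \left(-2526374\right) 167870 = 2653 - -424102403380 = 2653 + 424102403380 = 424102406033$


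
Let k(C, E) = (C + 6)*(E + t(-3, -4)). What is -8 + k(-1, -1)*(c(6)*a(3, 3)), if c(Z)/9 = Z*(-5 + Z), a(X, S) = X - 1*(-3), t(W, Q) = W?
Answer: -6488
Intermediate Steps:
a(X, S) = 3 + X (a(X, S) = X + 3 = 3 + X)
c(Z) = 9*Z*(-5 + Z) (c(Z) = 9*(Z*(-5 + Z)) = 9*Z*(-5 + Z))
k(C, E) = (-3 + E)*(6 + C) (k(C, E) = (C + 6)*(E - 3) = (6 + C)*(-3 + E) = (-3 + E)*(6 + C))
-8 + k(-1, -1)*(c(6)*a(3, 3)) = -8 + (-18 - 3*(-1) + 6*(-1) - 1*(-1))*((9*6*(-5 + 6))*(3 + 3)) = -8 + (-18 + 3 - 6 + 1)*((9*6*1)*6) = -8 - 1080*6 = -8 - 20*324 = -8 - 6480 = -6488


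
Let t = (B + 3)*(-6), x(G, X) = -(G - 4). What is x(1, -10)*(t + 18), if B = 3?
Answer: -54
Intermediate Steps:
x(G, X) = 4 - G (x(G, X) = -(-4 + G) = 4 - G)
t = -36 (t = (3 + 3)*(-6) = 6*(-6) = -36)
x(1, -10)*(t + 18) = (4 - 1*1)*(-36 + 18) = (4 - 1)*(-18) = 3*(-18) = -54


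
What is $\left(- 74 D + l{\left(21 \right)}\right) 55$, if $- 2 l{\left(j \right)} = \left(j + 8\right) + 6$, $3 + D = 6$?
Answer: $- \frac{26345}{2} \approx -13173.0$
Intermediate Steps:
$D = 3$ ($D = -3 + 6 = 3$)
$l{\left(j \right)} = -7 - \frac{j}{2}$ ($l{\left(j \right)} = - \frac{\left(j + 8\right) + 6}{2} = - \frac{\left(8 + j\right) + 6}{2} = - \frac{14 + j}{2} = -7 - \frac{j}{2}$)
$\left(- 74 D + l{\left(21 \right)}\right) 55 = \left(\left(-74\right) 3 - \frac{35}{2}\right) 55 = \left(-222 - \frac{35}{2}\right) 55 = \left(- \frac{479}{2}\right) 55 = - \frac{26345}{2}$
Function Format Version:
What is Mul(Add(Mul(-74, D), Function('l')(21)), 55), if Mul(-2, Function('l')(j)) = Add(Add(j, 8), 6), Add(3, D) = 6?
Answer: Rational(-26345, 2) ≈ -13173.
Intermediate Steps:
D = 3 (D = Add(-3, 6) = 3)
Function('l')(j) = Add(-7, Mul(Rational(-1, 2), j)) (Function('l')(j) = Mul(Rational(-1, 2), Add(Add(j, 8), 6)) = Mul(Rational(-1, 2), Add(Add(8, j), 6)) = Mul(Rational(-1, 2), Add(14, j)) = Add(-7, Mul(Rational(-1, 2), j)))
Mul(Add(Mul(-74, D), Function('l')(21)), 55) = Mul(Add(Mul(-74, 3), Add(-7, Mul(Rational(-1, 2), 21))), 55) = Mul(Add(-222, Add(-7, Rational(-21, 2))), 55) = Mul(Add(-222, Rational(-35, 2)), 55) = Mul(Rational(-479, 2), 55) = Rational(-26345, 2)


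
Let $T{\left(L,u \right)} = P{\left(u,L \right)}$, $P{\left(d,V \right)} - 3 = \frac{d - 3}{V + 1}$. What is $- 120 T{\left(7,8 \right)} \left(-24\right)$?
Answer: $10440$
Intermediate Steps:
$P{\left(d,V \right)} = 3 + \frac{-3 + d}{1 + V}$ ($P{\left(d,V \right)} = 3 + \frac{d - 3}{V + 1} = 3 + \frac{-3 + d}{1 + V}$)
$T{\left(L,u \right)} = \frac{u + 3 L}{1 + L}$
$- 120 T{\left(7,8 \right)} \left(-24\right) = - 120 \frac{8 + 3 \cdot 7}{1 + 7} \left(-24\right) = - 120 \frac{8 + 21}{8} \left(-24\right) = - 120 \cdot \frac{1}{8} \cdot 29 \left(-24\right) = \left(-120\right) \frac{29}{8} \left(-24\right) = \left(-435\right) \left(-24\right) = 10440$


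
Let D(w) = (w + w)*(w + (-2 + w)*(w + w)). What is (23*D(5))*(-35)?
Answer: -281750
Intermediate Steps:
D(w) = 2*w*(w + 2*w*(-2 + w)) (D(w) = (2*w)*(w + (-2 + w)*(2*w)) = (2*w)*(w + 2*w*(-2 + w)) = 2*w*(w + 2*w*(-2 + w)))
(23*D(5))*(-35) = (23*(5**2*(-6 + 4*5)))*(-35) = (23*(25*(-6 + 20)))*(-35) = (23*(25*14))*(-35) = (23*350)*(-35) = 8050*(-35) = -281750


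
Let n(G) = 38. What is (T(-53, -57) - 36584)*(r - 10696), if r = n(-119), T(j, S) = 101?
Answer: 388835814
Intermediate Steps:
r = 38
(T(-53, -57) - 36584)*(r - 10696) = (101 - 36584)*(38 - 10696) = -36483*(-10658) = 388835814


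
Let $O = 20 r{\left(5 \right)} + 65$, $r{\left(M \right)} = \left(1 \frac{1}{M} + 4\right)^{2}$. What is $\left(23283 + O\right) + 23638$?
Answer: $\frac{236694}{5} \approx 47339.0$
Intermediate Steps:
$r{\left(M \right)} = \left(4 + \frac{1}{M}\right)^{2}$ ($r{\left(M \right)} = \left(\frac{1}{M} + 4\right)^{2} = \left(4 + \frac{1}{M}\right)^{2}$)
$O = \frac{2089}{5}$ ($O = 20 \frac{\left(1 + 4 \cdot 5\right)^{2}}{25} + 65 = 20 \frac{\left(1 + 20\right)^{2}}{25} + 65 = 20 \frac{21^{2}}{25} + 65 = 20 \cdot \frac{1}{25} \cdot 441 + 65 = 20 \cdot \frac{441}{25} + 65 = \frac{1764}{5} + 65 = \frac{2089}{5} \approx 417.8$)
$\left(23283 + O\right) + 23638 = \left(23283 + \frac{2089}{5}\right) + 23638 = \frac{118504}{5} + 23638 = \frac{236694}{5}$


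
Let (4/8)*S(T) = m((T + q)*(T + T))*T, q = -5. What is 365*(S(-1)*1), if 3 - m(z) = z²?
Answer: 102930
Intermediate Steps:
m(z) = 3 - z²
S(T) = 2*T*(3 - 4*T²*(-5 + T)²) (S(T) = 2*((3 - ((T - 5)*(T + T))²)*T) = 2*((3 - ((-5 + T)*(2*T))²)*T) = 2*((3 - (2*T*(-5 + T))²)*T) = 2*((3 - 4*T²*(-5 + T)²)*T) = 2*(T*(3 - 4*T²*(-5 + T)²)) = 2*T*(3 - 4*T²*(-5 + T)²))
365*(S(-1)*1) = 365*((6*(-1) - 8*(-1)³*(-5 - 1)²)*1) = 365*((-6 - 8*(-1)*(-6)²)*1) = 365*((-6 - 8*(-1)*36)*1) = 365*((-6 + 288)*1) = 365*(282*1) = 365*282 = 102930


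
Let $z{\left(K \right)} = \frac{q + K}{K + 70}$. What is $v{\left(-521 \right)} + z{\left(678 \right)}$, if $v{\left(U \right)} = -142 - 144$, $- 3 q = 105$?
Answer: $- \frac{213285}{748} \approx -285.14$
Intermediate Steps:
$q = -35$ ($q = \left(- \frac{1}{3}\right) 105 = -35$)
$z{\left(K \right)} = \frac{-35 + K}{70 + K}$ ($z{\left(K \right)} = \frac{-35 + K}{K + 70} = \frac{-35 + K}{70 + K}$)
$v{\left(U \right)} = -286$ ($v{\left(U \right)} = -142 - 144 = -286$)
$v{\left(-521 \right)} + z{\left(678 \right)} = -286 + \frac{-35 + 678}{70 + 678} = -286 + \frac{1}{748} \cdot 643 = -286 + \frac{643}{748} = - \frac{213285}{748}$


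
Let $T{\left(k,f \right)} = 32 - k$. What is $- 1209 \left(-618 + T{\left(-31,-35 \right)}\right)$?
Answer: $670995$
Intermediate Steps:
$- 1209 \left(-618 + T{\left(-31,-35 \right)}\right) = - 1209 \left(-618 + \left(32 - -31\right)\right) = - 1209 \left(-618 + \left(32 + 31\right)\right) = - 1209 \left(-618 + 63\right) = \left(-1209\right) \left(-555\right) = 670995$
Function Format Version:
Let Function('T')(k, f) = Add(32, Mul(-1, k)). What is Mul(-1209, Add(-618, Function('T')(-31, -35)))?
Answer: 670995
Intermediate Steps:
Mul(-1209, Add(-618, Function('T')(-31, -35))) = Mul(-1209, Add(-618, Add(32, Mul(-1, -31)))) = Mul(-1209, Add(-618, Add(32, 31))) = Mul(-1209, Add(-618, 63)) = Mul(-1209, -555) = 670995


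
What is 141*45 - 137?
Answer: 6208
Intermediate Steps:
141*45 - 137 = 6345 - 137 = 6208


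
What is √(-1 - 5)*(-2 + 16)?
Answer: 14*I*√6 ≈ 34.293*I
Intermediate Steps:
√(-1 - 5)*(-2 + 16) = √(-6)*14 = (I*√6)*14 = 14*I*√6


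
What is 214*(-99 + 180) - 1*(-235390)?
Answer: 252724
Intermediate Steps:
214*(-99 + 180) - 1*(-235390) = 214*81 + 235390 = 17334 + 235390 = 252724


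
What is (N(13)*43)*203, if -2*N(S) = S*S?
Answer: -1475201/2 ≈ -7.3760e+5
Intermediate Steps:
N(S) = -S²/2 (N(S) = -S*S/2 = -S²/2)
(N(13)*43)*203 = (-½*13²*43)*203 = (-½*169*43)*203 = -169/2*43*203 = -7267/2*203 = -1475201/2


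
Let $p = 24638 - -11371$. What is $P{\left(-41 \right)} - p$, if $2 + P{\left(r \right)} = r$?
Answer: $-36052$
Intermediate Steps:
$P{\left(r \right)} = -2 + r$
$p = 36009$ ($p = 24638 + 11371 = 36009$)
$P{\left(-41 \right)} - p = \left(-2 - 41\right) - 36009 = -43 - 36009 = -36052$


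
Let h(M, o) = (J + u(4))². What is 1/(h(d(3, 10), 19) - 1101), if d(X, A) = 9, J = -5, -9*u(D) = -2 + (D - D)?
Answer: -81/87332 ≈ -0.00092749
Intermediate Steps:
u(D) = 2/9 (u(D) = -(-2 + (D - D))/9 = -(-2 + 0)/9 = -⅑*(-2) = 2/9)
h(M, o) = 1849/81 (h(M, o) = (-5 + 2/9)² = (-43/9)² = 1849/81)
1/(h(d(3, 10), 19) - 1101) = 1/(1849/81 - 1101) = 1/(-87332/81) = -81/87332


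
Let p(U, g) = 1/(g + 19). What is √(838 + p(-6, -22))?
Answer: √7539/3 ≈ 28.942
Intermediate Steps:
p(U, g) = 1/(19 + g)
√(838 + p(-6, -22)) = √(838 + 1/(19 - 22)) = √(838 + 1/(-3)) = √(838 - ⅓) = √(2513/3) = √7539/3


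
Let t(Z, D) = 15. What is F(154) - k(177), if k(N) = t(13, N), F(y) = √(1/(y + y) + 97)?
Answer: -15 + √2300529/154 ≈ -5.1510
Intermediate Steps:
F(y) = √(97 + 1/(2*y)) (F(y) = √(1/(2*y) + 97) = √(97 + 1/(2*y)))
k(N) = 15
F(154) - k(177) = √(388 + 2/154)/2 - 1*15 = √(388 + 2*(1/154))/2 - 15 = √(388 + 1/77)/2 - 15 = √(29877/77)/2 - 15 = (√2300529/77)/2 - 15 = √2300529/154 - 15 = -15 + √2300529/154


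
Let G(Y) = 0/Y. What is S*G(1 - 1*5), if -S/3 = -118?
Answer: 0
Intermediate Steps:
S = 354 (S = -3*(-118) = 354)
G(Y) = 0
S*G(1 - 1*5) = 354*0 = 0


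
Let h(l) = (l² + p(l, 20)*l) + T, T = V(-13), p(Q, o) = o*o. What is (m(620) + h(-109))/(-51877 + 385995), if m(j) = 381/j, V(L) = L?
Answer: -19673459/207153160 ≈ -0.094971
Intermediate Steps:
p(Q, o) = o²
T = -13
h(l) = -13 + l² + 400*l (h(l) = (l² + 20²*l) - 13 = (l² + 400*l) - 13 = -13 + l² + 400*l)
(m(620) + h(-109))/(-51877 + 385995) = (381/620 + (-13 + (-109)² + 400*(-109)))/(-51877 + 385995) = (381*(1/620) + (-13 + 11881 - 43600))/334118 = (381/620 - 31732)*(1/334118) = -19673459/620*1/334118 = -19673459/207153160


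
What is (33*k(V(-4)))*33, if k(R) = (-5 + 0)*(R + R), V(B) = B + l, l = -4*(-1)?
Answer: 0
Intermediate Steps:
l = 4
V(B) = 4 + B (V(B) = B + 4 = 4 + B)
k(R) = -10*R
(33*k(V(-4)))*33 = (33*(-10*(4 - 4)))*33 = (33*(-10*0))*33 = (33*0)*33 = 0*33 = 0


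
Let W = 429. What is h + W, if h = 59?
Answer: 488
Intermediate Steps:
h + W = 59 + 429 = 488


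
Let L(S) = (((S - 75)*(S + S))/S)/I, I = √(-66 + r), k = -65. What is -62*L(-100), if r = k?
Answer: -21700*I*√131/131 ≈ -1895.9*I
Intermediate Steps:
r = -65
I = I*√131 (I = √(-66 - 65) = √(-131) = I*√131 ≈ 11.446*I)
L(S) = -I*√131*(-150 + 2*S)/131 (L(S) = (((S - 75)*(S + S))/S)/((I*√131)) = (((-75 + S)*(2*S))/S)*(-I*√131/131) = ((2*S*(-75 + S))/S)*(-I*√131/131) = (-150 + 2*S)*(-I*√131/131) = -I*√131*(-150 + 2*S)/131)
-62*L(-100) = -124*I*√131*(75 - 1*(-100))/131 = -124*I*√131*(75 + 100)/131 = -124*I*√131*175/131 = -21700*I*√131/131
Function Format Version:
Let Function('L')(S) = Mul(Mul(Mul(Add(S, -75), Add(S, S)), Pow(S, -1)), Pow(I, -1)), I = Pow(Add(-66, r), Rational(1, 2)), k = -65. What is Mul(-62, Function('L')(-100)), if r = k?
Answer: Mul(Rational(-21700, 131), I, Pow(131, Rational(1, 2))) ≈ Mul(-1895.9, I)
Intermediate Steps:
r = -65
I = Mul(I, Pow(131, Rational(1, 2))) (I = Pow(Add(-66, -65), Rational(1, 2)) = Pow(-131, Rational(1, 2)) = Mul(I, Pow(131, Rational(1, 2))) ≈ Mul(11.446, I))
Function('L')(S) = Mul(Rational(-1, 131), I, Pow(131, Rational(1, 2)), Add(-150, Mul(2, S))) (Function('L')(S) = Mul(Mul(Mul(Add(S, -75), Add(S, S)), Pow(S, -1)), Pow(Mul(I, Pow(131, Rational(1, 2))), -1)) = Mul(Mul(Mul(Add(-75, S), Mul(2, S)), Pow(S, -1)), Mul(Rational(-1, 131), I, Pow(131, Rational(1, 2)))) = Mul(Mul(Mul(2, S, Add(-75, S)), Pow(S, -1)), Mul(Rational(-1, 131), I, Pow(131, Rational(1, 2)))) = Mul(Add(-150, Mul(2, S)), Mul(Rational(-1, 131), I, Pow(131, Rational(1, 2)))) = Mul(Rational(-1, 131), I, Pow(131, Rational(1, 2)), Add(-150, Mul(2, S))))
Mul(-62, Function('L')(-100)) = Mul(-62, Mul(Rational(2, 131), I, Pow(131, Rational(1, 2)), Add(75, Mul(-1, -100)))) = Mul(-62, Mul(Rational(2, 131), I, Pow(131, Rational(1, 2)), Add(75, 100))) = Mul(-62, Mul(Rational(2, 131), I, Pow(131, Rational(1, 2)), 175)) = Mul(-62, Mul(Rational(350, 131), I, Pow(131, Rational(1, 2)))) = Mul(Rational(-21700, 131), I, Pow(131, Rational(1, 2)))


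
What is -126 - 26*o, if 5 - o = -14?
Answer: -620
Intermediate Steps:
o = 19 (o = 5 - 1*(-14) = 5 + 14 = 19)
-126 - 26*o = -126 - 26*19 = -126 - 494 = -620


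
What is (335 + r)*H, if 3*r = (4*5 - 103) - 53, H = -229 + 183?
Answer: -39974/3 ≈ -13325.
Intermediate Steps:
H = -46
r = -136/3 (r = ((4*5 - 103) - 53)/3 = ((20 - 103) - 53)/3 = (-83 - 53)/3 = (⅓)*(-136) = -136/3 ≈ -45.333)
(335 + r)*H = (335 - 136/3)*(-46) = (869/3)*(-46) = -39974/3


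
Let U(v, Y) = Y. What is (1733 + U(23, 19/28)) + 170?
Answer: 53303/28 ≈ 1903.7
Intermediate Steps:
(1733 + U(23, 19/28)) + 170 = (1733 + 19/28) + 170 = 48543/28 + 170 = 53303/28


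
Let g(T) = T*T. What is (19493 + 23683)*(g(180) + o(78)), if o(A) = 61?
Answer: 1401536136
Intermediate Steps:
g(T) = T²
(19493 + 23683)*(g(180) + o(78)) = (19493 + 23683)*(180² + 61) = 43176*(32400 + 61) = 43176*32461 = 1401536136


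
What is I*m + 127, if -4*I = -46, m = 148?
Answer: 1829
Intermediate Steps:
I = 23/2 (I = -¼*(-46) = 23/2 ≈ 11.500)
I*m + 127 = (23/2)*148 + 127 = 1702 + 127 = 1829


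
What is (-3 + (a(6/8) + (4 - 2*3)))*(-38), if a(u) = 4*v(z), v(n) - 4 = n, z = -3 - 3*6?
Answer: 2774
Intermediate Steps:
z = -21 (z = -3 - 18 = -21)
v(n) = 4 + n
a(u) = -68 (a(u) = 4*(4 - 21) = 4*(-17) = -68)
(-3 + (a(6/8) + (4 - 2*3)))*(-38) = (-3 + (-68 + (4 - 2*3)))*(-38) = (-3 + (-68 + (4 - 6)))*(-38) = (-3 + (-68 - 2))*(-38) = (-3 - 70)*(-38) = -73*(-38) = 2774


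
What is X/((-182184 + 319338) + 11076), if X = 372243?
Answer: 124081/49410 ≈ 2.5113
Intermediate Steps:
X/((-182184 + 319338) + 11076) = 372243/((-182184 + 319338) + 11076) = 372243/(137154 + 11076) = 372243/148230 = 372243*(1/148230) = 124081/49410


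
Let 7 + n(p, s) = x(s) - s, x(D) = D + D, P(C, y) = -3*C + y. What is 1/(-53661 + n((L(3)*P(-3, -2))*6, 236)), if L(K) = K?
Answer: -1/53432 ≈ -1.8715e-5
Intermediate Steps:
P(C, y) = y - 3*C
x(D) = 2*D
n(p, s) = -7 + s (n(p, s) = -7 + (2*s - s) = -7 + s)
1/(-53661 + n((L(3)*P(-3, -2))*6, 236)) = 1/(-53661 + (-7 + 236)) = 1/(-53661 + 229) = 1/(-53432) = -1/53432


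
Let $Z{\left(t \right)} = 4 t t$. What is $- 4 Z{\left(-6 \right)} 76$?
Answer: $-43776$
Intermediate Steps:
$Z{\left(t \right)} = 4 t^{2}$
$- 4 Z{\left(-6 \right)} 76 = - 4 \cdot 4 \left(-6\right)^{2} \cdot 76 = - 4 \cdot 4 \cdot 36 \cdot 76 = \left(-4\right) 144 \cdot 76 = \left(-576\right) 76 = -43776$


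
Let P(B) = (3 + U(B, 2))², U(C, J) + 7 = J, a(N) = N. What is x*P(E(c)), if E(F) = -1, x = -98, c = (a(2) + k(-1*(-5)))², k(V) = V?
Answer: -392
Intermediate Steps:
c = 49 (c = (2 - 1*(-5))² = (2 + 5)² = 7² = 49)
U(C, J) = -7 + J
P(B) = 4 (P(B) = (3 + (-7 + 2))² = (3 - 5)² = (-2)² = 4)
x*P(E(c)) = -98*4 = -392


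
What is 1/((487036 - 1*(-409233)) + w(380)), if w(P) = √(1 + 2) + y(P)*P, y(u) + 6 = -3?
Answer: 892849/797179336798 - √3/797179336798 ≈ 1.1200e-6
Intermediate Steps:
y(u) = -9 (y(u) = -6 - 3 = -9)
w(P) = √3 - 9*P (w(P) = √(1 + 2) - 9*P = √3 - 9*P)
1/((487036 - 1*(-409233)) + w(380)) = 1/((487036 - 1*(-409233)) + (√3 - 9*380)) = 1/((487036 + 409233) + (√3 - 3420)) = 1/(896269 + (-3420 + √3)) = 1/(892849 + √3)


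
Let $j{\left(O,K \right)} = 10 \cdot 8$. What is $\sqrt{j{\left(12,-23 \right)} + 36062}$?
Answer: $\sqrt{36142} \approx 190.11$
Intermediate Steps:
$j{\left(O,K \right)} = 80$
$\sqrt{j{\left(12,-23 \right)} + 36062} = \sqrt{80 + 36062} = \sqrt{36142}$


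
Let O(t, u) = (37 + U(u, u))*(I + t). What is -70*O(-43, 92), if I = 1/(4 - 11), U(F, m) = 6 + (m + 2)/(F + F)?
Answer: 3022265/23 ≈ 1.3140e+5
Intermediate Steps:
U(F, m) = 6 + (2 + m)/(2*F) (U(F, m) = 6 + (2 + m)/((2*F)) = 6 + (2 + m)*(1/(2*F)) = 6 + (2 + m)/(2*F))
I = -⅐ (I = 1/(-7) = -⅐ ≈ -0.14286)
O(t, u) = (37 + (2 + 13*u)/(2*u))*(-⅐ + t) (O(t, u) = (37 + (2 + u + 12*u)/(2*u))*(-⅐ + t) = (37 + (2 + 13*u)/(2*u))*(-⅐ + t))
-70*O(-43, 92) = -5*(-2 - 87*92 + 14*(-43) + 609*(-43)*92)/92 = -5*(-2 - 8004 - 602 - 2409204)/92 = -5*(-2417812)/92 = -70*(-604453/322) = 3022265/23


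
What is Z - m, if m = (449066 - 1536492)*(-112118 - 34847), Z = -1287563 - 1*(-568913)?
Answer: -159814280740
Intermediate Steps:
Z = -718650 (Z = -1287563 + 568913 = -718650)
m = 159813562090 (m = -1087426*(-146965) = 159813562090)
Z - m = -718650 - 1*159813562090 = -718650 - 159813562090 = -159814280740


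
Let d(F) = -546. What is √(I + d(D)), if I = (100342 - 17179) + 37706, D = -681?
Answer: √120323 ≈ 346.88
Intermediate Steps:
I = 120869 (I = 83163 + 37706 = 120869)
√(I + d(D)) = √(120869 - 546) = √120323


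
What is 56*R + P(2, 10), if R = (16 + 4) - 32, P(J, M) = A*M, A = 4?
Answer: -632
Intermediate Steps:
P(J, M) = 4*M
R = -12 (R = 20 - 32 = -12)
56*R + P(2, 10) = 56*(-12) + 4*10 = -672 + 40 = -632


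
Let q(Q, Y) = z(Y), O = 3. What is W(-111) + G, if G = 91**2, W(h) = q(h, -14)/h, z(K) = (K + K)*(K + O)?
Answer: 918883/111 ≈ 8278.2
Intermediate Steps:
z(K) = 2*K*(3 + K) (z(K) = (K + K)*(K + 3) = (2*K)*(3 + K) = 2*K*(3 + K))
q(Q, Y) = 2*Y*(3 + Y)
W(h) = 308/h (W(h) = (2*(-14)*(3 - 14))/h = (2*(-14)*(-11))/h = 308/h)
G = 8281
W(-111) + G = 308/(-111) + 8281 = 308*(-1/111) + 8281 = -308/111 + 8281 = 918883/111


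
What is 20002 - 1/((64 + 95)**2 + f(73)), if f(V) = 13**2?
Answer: 509050899/25450 ≈ 20002.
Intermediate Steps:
f(V) = 169
20002 - 1/((64 + 95)**2 + f(73)) = 20002 - 1/((64 + 95)**2 + 169) = 20002 - 1/(159**2 + 169) = 20002 - 1/(25281 + 169) = 20002 - 1/25450 = 509050899/25450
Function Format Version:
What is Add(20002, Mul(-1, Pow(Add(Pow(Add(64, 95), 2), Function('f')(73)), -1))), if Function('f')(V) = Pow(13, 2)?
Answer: Rational(509050899, 25450) ≈ 20002.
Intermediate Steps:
Function('f')(V) = 169
Add(20002, Mul(-1, Pow(Add(Pow(Add(64, 95), 2), Function('f')(73)), -1))) = Add(20002, Mul(-1, Pow(Add(Pow(Add(64, 95), 2), 169), -1))) = Add(20002, Mul(-1, Pow(Add(Pow(159, 2), 169), -1))) = Add(20002, Mul(-1, Pow(Add(25281, 169), -1))) = Add(20002, Mul(-1, Pow(25450, -1))) = Add(20002, Mul(-1, Rational(1, 25450))) = Add(20002, Rational(-1, 25450)) = Rational(509050899, 25450)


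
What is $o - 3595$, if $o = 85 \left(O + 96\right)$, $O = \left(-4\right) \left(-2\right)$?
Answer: $5245$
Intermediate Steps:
$O = 8$
$o = 8840$ ($o = 85 \left(8 + 96\right) = 85 \cdot 104 = 8840$)
$o - 3595 = 8840 - 3595 = 5245$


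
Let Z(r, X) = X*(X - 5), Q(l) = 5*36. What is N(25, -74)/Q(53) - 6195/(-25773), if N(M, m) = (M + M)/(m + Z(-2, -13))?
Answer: 1198031/4948416 ≈ 0.24210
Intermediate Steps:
Q(l) = 180
Z(r, X) = X*(-5 + X)
N(M, m) = 2*M/(234 + m) (N(M, m) = (M + M)/(m - 13*(-5 - 13)) = (2*M)/(m - 13*(-18)) = (2*M)/(m + 234) = (2*M)/(234 + m) = 2*M/(234 + m))
N(25, -74)/Q(53) - 6195/(-25773) = (2*25/(234 - 74))/180 - 6195/(-25773) = (2*25/160)*(1/180) - 6195*(-1/25773) = (2*25*(1/160))*(1/180) + 2065/8591 = (5/16)*(1/180) + 2065/8591 = 1/576 + 2065/8591 = 1198031/4948416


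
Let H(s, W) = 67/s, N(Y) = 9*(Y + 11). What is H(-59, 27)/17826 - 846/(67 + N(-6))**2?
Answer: -222651853/3298237824 ≈ -0.067506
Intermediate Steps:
N(Y) = 99 + 9*Y (N(Y) = 9*(11 + Y) = 99 + 9*Y)
H(-59, 27)/17826 - 846/(67 + N(-6))**2 = (67/(-59))/17826 - 846/(67 + (99 + 9*(-6)))**2 = (67*(-1/59))*(1/17826) - 846/(67 + (99 - 54))**2 = -67/59*1/17826 - 846/(67 + 45)**2 = -67/1051734 - 846/(112**2) = -67/1051734 - 846/12544 = -67/1051734 - 846*1/12544 = -67/1051734 - 423/6272 = -222651853/3298237824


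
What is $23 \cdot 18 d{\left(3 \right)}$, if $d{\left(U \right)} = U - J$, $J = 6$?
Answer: $-1242$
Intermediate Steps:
$d{\left(U \right)} = -6 + U$ ($d{\left(U \right)} = U - 6 = -6 + U$)
$23 \cdot 18 d{\left(3 \right)} = 23 \cdot 18 \left(-6 + 3\right) = 414 \left(-3\right) = -1242$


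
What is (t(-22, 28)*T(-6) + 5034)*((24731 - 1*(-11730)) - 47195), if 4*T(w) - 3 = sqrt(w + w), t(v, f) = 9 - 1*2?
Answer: -108182619/2 - 37569*I*sqrt(3) ≈ -5.4091e+7 - 65071.0*I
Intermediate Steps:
t(v, f) = 7 (t(v, f) = 9 - 2 = 7)
T(w) = 3/4 + sqrt(2)*sqrt(w)/4 (T(w) = 3/4 + sqrt(w + w)/4 = 3/4 + sqrt(2*w)/4 = 3/4 + (sqrt(2)*sqrt(w))/4 = 3/4 + sqrt(2)*sqrt(w)/4)
(t(-22, 28)*T(-6) + 5034)*((24731 - 1*(-11730)) - 47195) = (7*(3/4 + sqrt(2)*sqrt(-6)/4) + 5034)*((24731 - 1*(-11730)) - 47195) = (7*(3/4 + sqrt(2)*(I*sqrt(6))/4) + 5034)*((24731 + 11730) - 47195) = (7*(3/4 + I*sqrt(3)/2) + 5034)*(36461 - 47195) = ((21/4 + 7*I*sqrt(3)/2) + 5034)*(-10734) = (20157/4 + 7*I*sqrt(3)/2)*(-10734) = -108182619/2 - 37569*I*sqrt(3)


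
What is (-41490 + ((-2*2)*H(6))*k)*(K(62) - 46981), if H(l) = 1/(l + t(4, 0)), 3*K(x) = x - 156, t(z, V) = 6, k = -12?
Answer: 5851060982/3 ≈ 1.9504e+9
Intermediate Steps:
K(x) = -52 + x/3 (K(x) = (x - 156)/3 = (-156 + x)/3 = -52 + x/3)
H(l) = 1/(6 + l) (H(l) = 1/(l + 6) = 1/(6 + l))
(-41490 + ((-2*2)*H(6))*k)*(K(62) - 46981) = (-41490 + ((-2*2)/(6 + 6))*(-12))*((-52 + (⅓)*62) - 46981) = (-41490 - 4/12*(-12))*((-52 + 62/3) - 46981) = (-41490 - 4*1/12*(-12))*(-94/3 - 46981) = (-41490 - ⅓*(-12))*(-141037/3) = (-41490 + 4)*(-141037/3) = -41486*(-141037/3) = 5851060982/3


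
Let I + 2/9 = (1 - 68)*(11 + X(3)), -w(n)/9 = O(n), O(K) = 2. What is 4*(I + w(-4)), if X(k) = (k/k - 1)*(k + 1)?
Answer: -27188/9 ≈ -3020.9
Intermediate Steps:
w(n) = -18 (w(n) = -9*2 = -18)
X(k) = 0 (X(k) = (1 - 1)*(1 + k) = 0*(1 + k) = 0)
I = -6635/9 (I = -2/9 + (1 - 68)*(11 + 0) = -2/9 - 67*11 = -2/9 - 737 = -6635/9 ≈ -737.22)
4*(I + w(-4)) = 4*(-6635/9 - 18) = 4*(-6797/9) = -27188/9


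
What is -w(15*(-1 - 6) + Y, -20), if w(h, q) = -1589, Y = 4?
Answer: 1589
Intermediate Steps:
-w(15*(-1 - 6) + Y, -20) = -1*(-1589) = 1589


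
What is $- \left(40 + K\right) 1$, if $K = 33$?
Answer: $-73$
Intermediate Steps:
$- \left(40 + K\right) 1 = - \left(40 + 33\right) 1 = - 73 \cdot 1 = \left(-1\right) 73 = -73$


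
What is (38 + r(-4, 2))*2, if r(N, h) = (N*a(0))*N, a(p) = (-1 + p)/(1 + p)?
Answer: 44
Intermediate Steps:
a(p) = (-1 + p)/(1 + p)
r(N, h) = -N² (r(N, h) = (N*((-1 + 0)/(1 + 0)))*N = (N*(-1/1))*N = (N*(1*(-1)))*N = (N*(-1))*N = (-N)*N = -N²)
(38 + r(-4, 2))*2 = (38 - 1*(-4)²)*2 = (38 - 1*16)*2 = (38 - 16)*2 = 22*2 = 44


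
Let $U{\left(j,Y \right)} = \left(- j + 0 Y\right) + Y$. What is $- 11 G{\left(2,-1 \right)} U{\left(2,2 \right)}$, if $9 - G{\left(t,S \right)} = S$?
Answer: $0$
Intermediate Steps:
$U{\left(j,Y \right)} = Y - j$ ($U{\left(j,Y \right)} = \left(- j + 0\right) + Y = - j + Y = Y - j$)
$G{\left(t,S \right)} = 9 - S$
$- 11 G{\left(2,-1 \right)} U{\left(2,2 \right)} = - 11 \left(9 - -1\right) \left(2 - 2\right) = - 11 \left(9 + 1\right) \left(2 - 2\right) = \left(-11\right) 10 \cdot 0 = \left(-110\right) 0 = 0$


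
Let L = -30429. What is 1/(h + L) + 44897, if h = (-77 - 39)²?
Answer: 762036780/16973 ≈ 44897.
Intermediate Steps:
h = 13456 (h = (-116)² = 13456)
1/(h + L) + 44897 = 1/(13456 - 30429) + 44897 = 1/(-16973) + 44897 = -1/16973 + 44897 = 762036780/16973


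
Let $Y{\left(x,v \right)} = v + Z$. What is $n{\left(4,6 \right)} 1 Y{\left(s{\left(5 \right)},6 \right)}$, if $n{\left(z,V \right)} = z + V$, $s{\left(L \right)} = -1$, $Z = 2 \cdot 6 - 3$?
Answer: $150$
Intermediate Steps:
$Z = 9$ ($Z = 12 - 3 = 9$)
$Y{\left(x,v \right)} = 9 + v$ ($Y{\left(x,v \right)} = v + 9 = 9 + v$)
$n{\left(z,V \right)} = V + z$
$n{\left(4,6 \right)} 1 Y{\left(s{\left(5 \right)},6 \right)} = \left(6 + 4\right) 1 \left(9 + 6\right) = 10 \cdot 1 \cdot 15 = 10 \cdot 15 = 150$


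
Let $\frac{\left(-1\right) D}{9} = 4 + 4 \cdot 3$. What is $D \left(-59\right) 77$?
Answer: $654192$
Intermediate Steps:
$D = -144$ ($D = - 9 \left(4 + 4 \cdot 3\right) = - 9 \left(4 + 12\right) = \left(-9\right) 16 = -144$)
$D \left(-59\right) 77 = \left(-144\right) \left(-59\right) 77 = 8496 \cdot 77 = 654192$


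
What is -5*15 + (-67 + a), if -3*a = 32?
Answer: -458/3 ≈ -152.67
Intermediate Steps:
a = -32/3 (a = -⅓*32 = -32/3 ≈ -10.667)
-5*15 + (-67 + a) = -5*15 + (-67 - 32/3) = -75 - 233/3 = -458/3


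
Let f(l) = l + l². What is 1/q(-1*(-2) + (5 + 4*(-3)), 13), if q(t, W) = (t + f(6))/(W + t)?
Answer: 8/37 ≈ 0.21622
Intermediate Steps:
q(t, W) = (42 + t)/(W + t) (q(t, W) = (t + 6*(1 + 6))/(W + t) = (t + 6*7)/(W + t) = (t + 42)/(W + t) = (42 + t)/(W + t))
1/q(-1*(-2) + (5 + 4*(-3)), 13) = 1/((42 + (-1*(-2) + (5 + 4*(-3))))/(13 + (-1*(-2) + (5 + 4*(-3))))) = 1/((42 + (2 + (5 - 12)))/(13 + (2 + (5 - 12)))) = 1/((42 + (2 - 7))/(13 + (2 - 7))) = 1/((42 - 5)/(13 - 5)) = 1/(37/8) = 8/37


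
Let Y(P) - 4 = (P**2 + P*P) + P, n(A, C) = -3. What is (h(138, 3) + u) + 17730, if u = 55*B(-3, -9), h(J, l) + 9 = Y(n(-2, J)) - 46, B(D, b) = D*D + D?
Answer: 18024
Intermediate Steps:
B(D, b) = D + D**2 (B(D, b) = D**2 + D = D + D**2)
Y(P) = 4 + P + 2*P**2 (Y(P) = 4 + ((P**2 + P*P) + P) = 4 + ((P**2 + P**2) + P) = 4 + (2*P**2 + P) = 4 + (P + 2*P**2) = 4 + P + 2*P**2)
h(J, l) = -36 (h(J, l) = -9 + ((4 - 3 + 2*(-3)**2) - 46) = -9 + ((4 - 3 + 2*9) - 46) = -9 + ((4 - 3 + 18) - 46) = -9 + (19 - 46) = -9 - 27 = -36)
u = 330 (u = 55*(-3*(1 - 3)) = 55*(-3*(-2)) = 55*6 = 330)
(h(138, 3) + u) + 17730 = (-36 + 330) + 17730 = 294 + 17730 = 18024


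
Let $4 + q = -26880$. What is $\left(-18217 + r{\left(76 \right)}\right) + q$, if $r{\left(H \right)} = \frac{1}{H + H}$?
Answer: $- \frac{6855351}{152} \approx -45101.0$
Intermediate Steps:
$q = -26884$ ($q = -4 - 26880 = -26884$)
$r{\left(H \right)} = \frac{1}{2 H}$
$\left(-18217 + r{\left(76 \right)}\right) + q = \left(-18217 + \frac{1}{2 \cdot 76}\right) - 26884 = \left(-18217 + \frac{1}{2} \cdot \frac{1}{76}\right) - 26884 = \left(-18217 + \frac{1}{152}\right) - 26884 = - \frac{2768983}{152} - 26884 = - \frac{6855351}{152}$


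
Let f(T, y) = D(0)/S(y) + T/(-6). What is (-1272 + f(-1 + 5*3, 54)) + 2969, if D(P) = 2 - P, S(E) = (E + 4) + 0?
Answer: 147439/87 ≈ 1694.7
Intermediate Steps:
S(E) = 4 + E (S(E) = (4 + E) + 0 = 4 + E)
f(T, y) = 2/(4 + y) - T/6 (f(T, y) = (2 - 1*0)/(4 + y) + T/(-6) = (2 + 0)/(4 + y) + T*(-1/6) = 2/(4 + y) - T/6)
(-1272 + f(-1 + 5*3, 54)) + 2969 = (-1272 + (12 - (-1 + 5*3)*(4 + 54))/(6*(4 + 54))) + 2969 = (-1272 + (1/6)*(12 - 1*(-1 + 15)*58)/58) + 2969 = (-1272 + (1/6)*(1/58)*(12 - 1*14*58)) + 2969 = (-1272 + (1/6)*(1/58)*(12 - 812)) + 2969 = (-1272 + (1/6)*(1/58)*(-800)) + 2969 = (-1272 - 200/87) + 2969 = -110864/87 + 2969 = 147439/87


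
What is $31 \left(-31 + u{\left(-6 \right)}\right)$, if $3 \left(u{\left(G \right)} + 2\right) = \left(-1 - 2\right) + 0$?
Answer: $-1054$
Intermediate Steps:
$u{\left(G \right)} = -3$ ($u{\left(G \right)} = -2 + \frac{\left(-1 - 2\right) + 0}{3} = -2 + \frac{-3 + 0}{3} = -2 + \frac{1}{3} \left(-3\right) = -2 - 1 = -3$)
$31 \left(-31 + u{\left(-6 \right)}\right) = 31 \left(-31 - 3\right) = 31 \left(-34\right) = -1054$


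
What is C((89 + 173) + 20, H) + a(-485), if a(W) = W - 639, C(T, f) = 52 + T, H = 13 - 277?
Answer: -790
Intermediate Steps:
H = -264
a(W) = -639 + W
C((89 + 173) + 20, H) + a(-485) = (52 + ((89 + 173) + 20)) + (-639 - 485) = (52 + (262 + 20)) - 1124 = (52 + 282) - 1124 = 334 - 1124 = -790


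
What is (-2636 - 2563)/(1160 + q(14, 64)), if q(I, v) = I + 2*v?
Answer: -1733/434 ≈ -3.9931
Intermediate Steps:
(-2636 - 2563)/(1160 + q(14, 64)) = (-2636 - 2563)/(1160 + (14 + 2*64)) = -5199/(1160 + (14 + 128)) = -5199/(1160 + 142) = -5199/1302 = -5199*1/1302 = -1733/434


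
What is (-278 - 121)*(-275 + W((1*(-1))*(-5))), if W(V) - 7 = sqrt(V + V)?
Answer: 106932 - 399*sqrt(10) ≈ 1.0567e+5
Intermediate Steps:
W(V) = 7 + sqrt(2)*sqrt(V) (W(V) = 7 + sqrt(V + V) = 7 + sqrt(2*V) = 7 + sqrt(2)*sqrt(V))
(-278 - 121)*(-275 + W((1*(-1))*(-5))) = (-278 - 121)*(-275 + (7 + sqrt(2)*sqrt((1*(-1))*(-5)))) = -399*(-275 + (7 + sqrt(2)*sqrt(-1*(-5)))) = -399*(-275 + (7 + sqrt(2)*sqrt(5))) = -399*(-275 + (7 + sqrt(10))) = -399*(-268 + sqrt(10)) = 106932 - 399*sqrt(10)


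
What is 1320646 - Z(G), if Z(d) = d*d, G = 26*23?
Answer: 963042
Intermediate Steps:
G = 598
Z(d) = d²
1320646 - Z(G) = 1320646 - 1*598² = 1320646 - 1*357604 = 1320646 - 357604 = 963042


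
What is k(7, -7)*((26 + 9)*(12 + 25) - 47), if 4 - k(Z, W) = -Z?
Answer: 13728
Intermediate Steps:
k(Z, W) = 4 + Z (k(Z, W) = 4 - (-1)*Z = 4 + Z)
k(7, -7)*((26 + 9)*(12 + 25) - 47) = (4 + 7)*((26 + 9)*(12 + 25) - 47) = 11*(35*37 - 47) = 11*(1295 - 47) = 11*1248 = 13728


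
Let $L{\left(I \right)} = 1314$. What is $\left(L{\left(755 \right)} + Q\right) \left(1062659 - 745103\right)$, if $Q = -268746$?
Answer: $-84924636192$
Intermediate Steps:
$\left(L{\left(755 \right)} + Q\right) \left(1062659 - 745103\right) = \left(1314 - 268746\right) \left(1062659 - 745103\right) = \left(-267432\right) 317556 = -84924636192$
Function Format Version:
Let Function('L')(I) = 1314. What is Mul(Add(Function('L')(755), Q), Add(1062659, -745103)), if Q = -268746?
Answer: -84924636192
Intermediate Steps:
Mul(Add(Function('L')(755), Q), Add(1062659, -745103)) = Mul(Add(1314, -268746), Add(1062659, -745103)) = Mul(-267432, 317556) = -84924636192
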